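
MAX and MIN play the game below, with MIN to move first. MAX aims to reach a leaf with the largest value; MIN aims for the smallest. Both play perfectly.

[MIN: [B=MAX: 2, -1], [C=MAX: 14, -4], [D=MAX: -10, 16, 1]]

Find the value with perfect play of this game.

2

B (MAX): max(2, -1) = 2
C (MAX): max(14, -4) = 14
D (MAX): max(-10, 16, 1) = 16
Root (MIN): min(2, 14, 16) = 2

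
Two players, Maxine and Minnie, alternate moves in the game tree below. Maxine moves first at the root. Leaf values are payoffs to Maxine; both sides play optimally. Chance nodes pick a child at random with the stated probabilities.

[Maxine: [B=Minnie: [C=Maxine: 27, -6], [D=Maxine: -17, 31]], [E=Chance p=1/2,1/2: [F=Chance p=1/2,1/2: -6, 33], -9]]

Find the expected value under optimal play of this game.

C (Maxine): max(27, -6) = 27
D (Maxine): max(-17, 31) = 31
B (Minnie): min(27, 31) = 27
F (Chance): 1/2·-6 + 1/2·33 = 13.5
E (Chance): 1/2·13.5 + 1/2·-9 = 2.25
Root (Maxine): max(27, 2.25) = 27

27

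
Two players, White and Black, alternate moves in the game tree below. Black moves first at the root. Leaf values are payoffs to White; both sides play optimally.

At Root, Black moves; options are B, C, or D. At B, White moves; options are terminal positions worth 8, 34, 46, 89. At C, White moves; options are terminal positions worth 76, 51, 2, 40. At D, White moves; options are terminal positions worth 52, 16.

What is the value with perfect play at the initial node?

52

B (White): max(8, 34, 46, 89) = 89
C (White): max(76, 51, 2, 40) = 76
D (White): max(52, 16) = 52
Root (Black): min(89, 76, 52) = 52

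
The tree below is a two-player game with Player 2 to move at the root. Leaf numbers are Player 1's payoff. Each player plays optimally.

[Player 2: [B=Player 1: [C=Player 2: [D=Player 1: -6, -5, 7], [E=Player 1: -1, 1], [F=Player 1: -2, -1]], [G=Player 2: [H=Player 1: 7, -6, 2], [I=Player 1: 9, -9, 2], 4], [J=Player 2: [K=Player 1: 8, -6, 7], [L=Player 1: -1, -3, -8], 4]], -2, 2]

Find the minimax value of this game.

D (Player 1): max(-6, -5, 7) = 7
E (Player 1): max(-1, 1) = 1
F (Player 1): max(-2, -1) = -1
C (Player 2): min(7, 1, -1) = -1
H (Player 1): max(7, -6, 2) = 7
I (Player 1): max(9, -9, 2) = 9
G (Player 2): min(7, 9, 4) = 4
K (Player 1): max(8, -6, 7) = 8
L (Player 1): max(-1, -3, -8) = -1
J (Player 2): min(8, -1, 4) = -1
B (Player 1): max(-1, 4, -1) = 4
Root (Player 2): min(4, -2, 2) = -2

-2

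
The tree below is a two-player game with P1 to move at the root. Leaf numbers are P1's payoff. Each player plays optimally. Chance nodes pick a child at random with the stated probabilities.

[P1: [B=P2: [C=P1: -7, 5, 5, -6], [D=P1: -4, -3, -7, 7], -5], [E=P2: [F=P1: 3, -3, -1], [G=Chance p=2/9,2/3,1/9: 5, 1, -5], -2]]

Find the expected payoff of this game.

C (P1): max(-7, 5, 5, -6) = 5
D (P1): max(-4, -3, -7, 7) = 7
B (P2): min(5, 7, -5) = -5
F (P1): max(3, -3, -1) = 3
G (Chance): 2/9·5 + 2/3·1 + 1/9·-5 = 1.22
E (P2): min(3, 1.22, -2) = -2
Root (P1): max(-5, -2) = -2

-2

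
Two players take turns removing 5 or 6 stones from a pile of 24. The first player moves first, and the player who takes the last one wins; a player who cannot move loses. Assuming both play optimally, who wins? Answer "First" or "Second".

Second

Mark each pile size as W (mover wins) or L (mover loses):
i:   0  1  2  3  4  5  6  7  8  9 10 11 12 13 14 15 16 17 18 19 20 21 22 23 24
     L  L  L  L  L  W  W  W  W  W  W  L  L  L  L  L  W  W  W  W  W  W  L  L  L
Position 24 is L, so the second player wins.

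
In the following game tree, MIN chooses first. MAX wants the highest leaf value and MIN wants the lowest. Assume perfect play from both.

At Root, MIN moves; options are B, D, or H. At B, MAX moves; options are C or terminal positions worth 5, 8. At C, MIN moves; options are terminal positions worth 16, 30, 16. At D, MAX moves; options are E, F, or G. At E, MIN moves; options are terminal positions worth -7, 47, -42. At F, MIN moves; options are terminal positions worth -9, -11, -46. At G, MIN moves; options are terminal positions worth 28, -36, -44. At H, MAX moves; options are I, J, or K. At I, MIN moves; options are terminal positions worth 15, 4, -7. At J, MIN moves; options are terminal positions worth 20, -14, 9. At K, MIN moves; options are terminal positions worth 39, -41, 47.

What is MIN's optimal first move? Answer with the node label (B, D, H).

D

C (MIN): min(16, 30, 16) = 16
B (MAX): max(16, 5, 8) = 16
E (MIN): min(-7, 47, -42) = -42
F (MIN): min(-9, -11, -46) = -46
G (MIN): min(28, -36, -44) = -44
D (MAX): max(-42, -46, -44) = -42
I (MIN): min(15, 4, -7) = -7
J (MIN): min(20, -14, 9) = -14
K (MIN): min(39, -41, 47) = -41
H (MAX): max(-7, -14, -41) = -7
Root (MIN): min(16, -42, -7) = -42
MIN picks the child with the lowest value: D (value -42).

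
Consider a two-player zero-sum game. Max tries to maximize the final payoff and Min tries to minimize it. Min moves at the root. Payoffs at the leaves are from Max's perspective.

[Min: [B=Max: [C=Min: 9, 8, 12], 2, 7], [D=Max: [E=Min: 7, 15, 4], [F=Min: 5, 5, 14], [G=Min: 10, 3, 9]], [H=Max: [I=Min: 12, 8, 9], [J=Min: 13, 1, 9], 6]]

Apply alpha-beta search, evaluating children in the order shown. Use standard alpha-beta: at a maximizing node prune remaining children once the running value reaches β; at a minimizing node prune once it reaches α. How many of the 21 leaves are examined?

C [α=-∞,β=+∞]: v=8
B [α=-∞,β=+∞]: v=8
E [α=-∞,β=8]: v=4
F [α=4,β=8]: v=5
G [α=5,β=8]: v=3 after child 2 ≤ α → α-cutoff, skip 1
D [α=-∞,β=8]: v=5
I [α=-∞,β=5]: v=8
H [α=-∞,β=5]: v=8 after child 1 ≥ β → β-cutoff, skip 2
Root [α=-∞,β=+∞]: v=5
Leaves evaluated: 16 of 21.

16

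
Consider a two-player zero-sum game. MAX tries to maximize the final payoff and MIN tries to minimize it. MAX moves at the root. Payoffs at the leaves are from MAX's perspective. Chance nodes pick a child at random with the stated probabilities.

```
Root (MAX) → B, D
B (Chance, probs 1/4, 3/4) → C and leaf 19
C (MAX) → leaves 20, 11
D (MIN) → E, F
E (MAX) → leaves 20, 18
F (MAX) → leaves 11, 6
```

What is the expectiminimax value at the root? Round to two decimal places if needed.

C (MAX): max(20, 11) = 20
B (Chance): 1/4·20 + 3/4·19 = 19.25
E (MAX): max(20, 18) = 20
F (MAX): max(11, 6) = 11
D (MIN): min(20, 11) = 11
Root (MAX): max(19.25, 11) = 19.25

19.25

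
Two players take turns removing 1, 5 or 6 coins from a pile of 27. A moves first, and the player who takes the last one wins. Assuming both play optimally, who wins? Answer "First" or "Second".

First

Mark each pile size as W (mover wins) or L (mover loses):
i:   0  1  2  3  4  5  6  7  8  9 10 11 12 13 14 15 16 17 18 19 20 21 22 23 24 25 26 27
     L  W  L  W  L  W  W  W  W  W  W  L  W  L  W  L  W  W  W  W  W  W  L  W  L  W  L  W
Position 27 is W, so the first player wins.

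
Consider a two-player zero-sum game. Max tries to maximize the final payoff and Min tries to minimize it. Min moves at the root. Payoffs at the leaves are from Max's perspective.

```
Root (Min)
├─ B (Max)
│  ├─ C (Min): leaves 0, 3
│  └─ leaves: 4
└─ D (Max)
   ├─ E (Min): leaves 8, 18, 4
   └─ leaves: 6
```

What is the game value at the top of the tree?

4

C (Min): min(0, 3) = 0
B (Max): max(0, 4) = 4
E (Min): min(8, 18, 4) = 4
D (Max): max(4, 6) = 6
Root (Min): min(4, 6) = 4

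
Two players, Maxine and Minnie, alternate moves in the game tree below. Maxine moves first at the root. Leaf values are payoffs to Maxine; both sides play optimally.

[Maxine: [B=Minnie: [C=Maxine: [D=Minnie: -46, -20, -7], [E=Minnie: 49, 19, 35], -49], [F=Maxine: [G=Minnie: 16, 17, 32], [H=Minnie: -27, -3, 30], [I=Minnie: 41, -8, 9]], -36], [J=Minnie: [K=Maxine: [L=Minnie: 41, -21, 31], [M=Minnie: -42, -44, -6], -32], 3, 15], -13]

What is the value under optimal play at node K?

L: min(41, -21, 31) = -21
M: min(-42, -44, -6) = -44
K: max(-21, -44, -32) = -21

-21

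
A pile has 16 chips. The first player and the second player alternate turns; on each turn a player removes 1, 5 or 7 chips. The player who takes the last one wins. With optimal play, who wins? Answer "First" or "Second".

Second

i:   0  1  2  3  4  5  6  7  8  9 10 11 12 13 14 15 16
     L  W  L  W  L  W  L  W  L  W  L  W  L  W  L  W  L
Position 16 is L, so the second player wins.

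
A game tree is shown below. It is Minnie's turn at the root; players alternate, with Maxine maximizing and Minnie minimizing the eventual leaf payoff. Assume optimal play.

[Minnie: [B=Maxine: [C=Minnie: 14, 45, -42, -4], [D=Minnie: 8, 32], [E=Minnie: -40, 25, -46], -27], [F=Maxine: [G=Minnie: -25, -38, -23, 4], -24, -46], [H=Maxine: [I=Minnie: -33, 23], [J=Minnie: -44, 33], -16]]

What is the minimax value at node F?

G: min(-25, -38, -23, 4) = -38
F: max(-38, -24, -46) = -24

-24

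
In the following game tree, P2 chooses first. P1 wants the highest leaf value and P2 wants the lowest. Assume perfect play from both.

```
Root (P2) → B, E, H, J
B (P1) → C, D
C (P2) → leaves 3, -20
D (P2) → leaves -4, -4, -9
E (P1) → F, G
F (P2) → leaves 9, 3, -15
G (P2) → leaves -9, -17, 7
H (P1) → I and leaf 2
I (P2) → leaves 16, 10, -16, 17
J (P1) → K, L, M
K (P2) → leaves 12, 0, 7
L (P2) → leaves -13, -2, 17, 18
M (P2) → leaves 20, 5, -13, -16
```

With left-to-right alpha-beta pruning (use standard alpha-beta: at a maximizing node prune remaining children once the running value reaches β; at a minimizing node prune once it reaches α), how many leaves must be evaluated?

18

C [α=-∞,β=+∞]: v=-20
D [α=-20,β=+∞]: v=-9
B [α=-∞,β=+∞]: v=-9
F [α=-∞,β=-9]: v=-15
G [α=-15,β=-9]: v=-17 after child 2 ≤ α → α-cutoff, skip 1
E [α=-∞,β=-9]: v=-15
I [α=-∞,β=-15]: v=-16
H [α=-∞,β=-15]: v=2
K [α=-∞,β=-15]: v=0
J [α=-∞,β=-15]: v=0 after child 1 ≥ β → β-cutoff, skip 2
Root [α=-∞,β=+∞]: v=-15
Leaves evaluated: 18 of 27.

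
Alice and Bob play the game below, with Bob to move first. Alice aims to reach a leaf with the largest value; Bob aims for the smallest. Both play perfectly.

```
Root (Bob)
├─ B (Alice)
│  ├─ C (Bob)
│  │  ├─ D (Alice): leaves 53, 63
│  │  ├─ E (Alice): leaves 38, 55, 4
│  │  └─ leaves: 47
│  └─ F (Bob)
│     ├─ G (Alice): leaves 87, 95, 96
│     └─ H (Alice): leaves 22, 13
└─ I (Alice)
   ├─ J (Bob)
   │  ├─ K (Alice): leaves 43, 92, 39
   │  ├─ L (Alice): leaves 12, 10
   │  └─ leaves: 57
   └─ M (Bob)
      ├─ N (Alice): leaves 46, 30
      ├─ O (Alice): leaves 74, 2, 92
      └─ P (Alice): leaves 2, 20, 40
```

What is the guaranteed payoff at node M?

40

N: max(46, 30) = 46
O: max(74, 2, 92) = 92
P: max(2, 20, 40) = 40
M: min(46, 92, 40) = 40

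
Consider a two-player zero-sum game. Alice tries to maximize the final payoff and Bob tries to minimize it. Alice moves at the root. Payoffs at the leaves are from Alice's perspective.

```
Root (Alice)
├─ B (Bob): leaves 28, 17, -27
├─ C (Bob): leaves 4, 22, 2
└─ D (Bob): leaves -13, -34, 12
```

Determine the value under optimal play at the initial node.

B (Bob): min(28, 17, -27) = -27
C (Bob): min(4, 22, 2) = 2
D (Bob): min(-13, -34, 12) = -34
Root (Alice): max(-27, 2, -34) = 2

2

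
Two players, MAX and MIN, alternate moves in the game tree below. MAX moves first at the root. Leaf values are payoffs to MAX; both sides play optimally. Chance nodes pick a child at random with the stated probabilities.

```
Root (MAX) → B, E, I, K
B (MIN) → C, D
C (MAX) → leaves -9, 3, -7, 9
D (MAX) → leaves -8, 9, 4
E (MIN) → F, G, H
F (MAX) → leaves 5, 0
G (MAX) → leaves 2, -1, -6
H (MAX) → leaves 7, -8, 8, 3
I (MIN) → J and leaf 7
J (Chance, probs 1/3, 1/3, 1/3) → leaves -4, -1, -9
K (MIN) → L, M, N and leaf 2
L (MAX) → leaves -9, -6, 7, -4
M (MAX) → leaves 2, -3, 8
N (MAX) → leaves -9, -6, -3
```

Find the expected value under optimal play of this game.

9

C (MAX): max(-9, 3, -7, 9) = 9
D (MAX): max(-8, 9, 4) = 9
B (MIN): min(9, 9) = 9
F (MAX): max(5, 0) = 5
G (MAX): max(2, -1, -6) = 2
H (MAX): max(7, -8, 8, 3) = 8
E (MIN): min(5, 2, 8) = 2
J (Chance): 1/3·-4 + 1/3·-1 + 1/3·-9 = -4.67
I (MIN): min(-4.67, 7) = -4.67
L (MAX): max(-9, -6, 7, -4) = 7
M (MAX): max(2, -3, 8) = 8
N (MAX): max(-9, -6, -3) = -3
K (MIN): min(7, 8, -3, 2) = -3
Root (MAX): max(9, 2, -4.67, -3) = 9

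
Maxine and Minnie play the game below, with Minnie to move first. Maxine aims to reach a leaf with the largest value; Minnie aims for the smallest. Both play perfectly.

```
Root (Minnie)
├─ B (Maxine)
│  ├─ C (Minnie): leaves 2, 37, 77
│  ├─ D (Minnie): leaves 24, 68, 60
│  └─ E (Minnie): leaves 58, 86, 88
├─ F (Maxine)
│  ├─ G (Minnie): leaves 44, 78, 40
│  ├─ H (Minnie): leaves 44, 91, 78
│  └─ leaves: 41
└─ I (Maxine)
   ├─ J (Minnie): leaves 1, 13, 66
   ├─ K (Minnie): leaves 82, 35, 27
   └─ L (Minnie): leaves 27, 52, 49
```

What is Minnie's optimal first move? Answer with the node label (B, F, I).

C (Minnie): min(2, 37, 77) = 2
D (Minnie): min(24, 68, 60) = 24
E (Minnie): min(58, 86, 88) = 58
B (Maxine): max(2, 24, 58) = 58
G (Minnie): min(44, 78, 40) = 40
H (Minnie): min(44, 91, 78) = 44
F (Maxine): max(40, 44, 41) = 44
J (Minnie): min(1, 13, 66) = 1
K (Minnie): min(82, 35, 27) = 27
L (Minnie): min(27, 52, 49) = 27
I (Maxine): max(1, 27, 27) = 27
Root (Minnie): min(58, 44, 27) = 27
Minnie picks the child with the lowest value: I (value 27).

I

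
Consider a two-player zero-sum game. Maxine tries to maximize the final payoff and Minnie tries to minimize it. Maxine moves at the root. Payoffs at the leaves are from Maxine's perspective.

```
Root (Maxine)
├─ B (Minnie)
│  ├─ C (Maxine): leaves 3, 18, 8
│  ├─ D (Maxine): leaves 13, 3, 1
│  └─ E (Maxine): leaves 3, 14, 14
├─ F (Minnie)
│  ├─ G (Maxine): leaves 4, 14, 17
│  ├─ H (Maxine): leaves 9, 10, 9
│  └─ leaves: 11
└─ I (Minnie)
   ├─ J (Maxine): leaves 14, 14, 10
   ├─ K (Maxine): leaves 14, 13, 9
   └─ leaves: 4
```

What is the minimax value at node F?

10

G: max(4, 14, 17) = 17
H: max(9, 10, 9) = 10
F: min(17, 10, 11) = 10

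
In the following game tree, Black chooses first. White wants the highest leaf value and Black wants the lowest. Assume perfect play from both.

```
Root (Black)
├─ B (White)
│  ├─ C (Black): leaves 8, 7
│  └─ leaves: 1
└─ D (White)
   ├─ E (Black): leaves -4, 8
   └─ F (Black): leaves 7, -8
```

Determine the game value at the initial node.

-4

C (Black): min(8, 7) = 7
B (White): max(7, 1) = 7
E (Black): min(-4, 8) = -4
F (Black): min(7, -8) = -8
D (White): max(-4, -8) = -4
Root (Black): min(7, -4) = -4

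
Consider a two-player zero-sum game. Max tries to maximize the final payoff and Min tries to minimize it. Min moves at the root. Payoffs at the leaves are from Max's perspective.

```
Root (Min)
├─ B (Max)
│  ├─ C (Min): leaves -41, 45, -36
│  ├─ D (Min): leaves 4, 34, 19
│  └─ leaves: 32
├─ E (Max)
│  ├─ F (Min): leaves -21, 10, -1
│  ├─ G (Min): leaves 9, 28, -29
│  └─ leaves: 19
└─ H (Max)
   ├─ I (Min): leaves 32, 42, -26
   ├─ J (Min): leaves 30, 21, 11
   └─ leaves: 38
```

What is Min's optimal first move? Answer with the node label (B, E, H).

C (Min): min(-41, 45, -36) = -41
D (Min): min(4, 34, 19) = 4
B (Max): max(-41, 4, 32) = 32
F (Min): min(-21, 10, -1) = -21
G (Min): min(9, 28, -29) = -29
E (Max): max(-21, -29, 19) = 19
I (Min): min(32, 42, -26) = -26
J (Min): min(30, 21, 11) = 11
H (Max): max(-26, 11, 38) = 38
Root (Min): min(32, 19, 38) = 19
Min picks the child with the lowest value: E (value 19).

E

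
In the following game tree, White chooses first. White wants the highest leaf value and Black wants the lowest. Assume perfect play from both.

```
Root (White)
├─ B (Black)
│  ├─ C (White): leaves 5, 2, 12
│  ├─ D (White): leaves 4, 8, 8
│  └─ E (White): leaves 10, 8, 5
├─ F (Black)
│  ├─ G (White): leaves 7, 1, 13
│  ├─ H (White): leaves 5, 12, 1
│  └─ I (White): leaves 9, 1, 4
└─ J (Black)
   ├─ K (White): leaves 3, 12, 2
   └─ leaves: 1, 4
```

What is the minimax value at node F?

9

G: max(7, 1, 13) = 13
H: max(5, 12, 1) = 12
I: max(9, 1, 4) = 9
F: min(13, 12, 9) = 9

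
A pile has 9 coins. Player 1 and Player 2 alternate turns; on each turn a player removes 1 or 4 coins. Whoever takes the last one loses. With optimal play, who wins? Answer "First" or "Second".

W/L table (W = player to move can force a win):
i:   0  1  2  3  4  5  6  7  8  9
     W  L  W  L  W  W  L  W  L  W
Position 9 is W, so the first player wins.

First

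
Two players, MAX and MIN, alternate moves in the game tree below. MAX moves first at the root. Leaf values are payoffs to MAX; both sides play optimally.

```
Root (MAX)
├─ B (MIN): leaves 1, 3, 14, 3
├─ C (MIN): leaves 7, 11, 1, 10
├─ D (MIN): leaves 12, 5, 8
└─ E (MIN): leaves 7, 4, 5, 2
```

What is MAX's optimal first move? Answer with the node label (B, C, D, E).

B (MIN): min(1, 3, 14, 3) = 1
C (MIN): min(7, 11, 1, 10) = 1
D (MIN): min(12, 5, 8) = 5
E (MIN): min(7, 4, 5, 2) = 2
Root (MAX): max(1, 1, 5, 2) = 5
MAX picks the child with the highest value: D (value 5).

D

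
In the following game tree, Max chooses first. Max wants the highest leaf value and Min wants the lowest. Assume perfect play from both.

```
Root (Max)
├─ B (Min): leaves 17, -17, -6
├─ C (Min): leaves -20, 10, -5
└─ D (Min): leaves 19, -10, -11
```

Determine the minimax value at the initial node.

B (Min): min(17, -17, -6) = -17
C (Min): min(-20, 10, -5) = -20
D (Min): min(19, -10, -11) = -11
Root (Max): max(-17, -20, -11) = -11

-11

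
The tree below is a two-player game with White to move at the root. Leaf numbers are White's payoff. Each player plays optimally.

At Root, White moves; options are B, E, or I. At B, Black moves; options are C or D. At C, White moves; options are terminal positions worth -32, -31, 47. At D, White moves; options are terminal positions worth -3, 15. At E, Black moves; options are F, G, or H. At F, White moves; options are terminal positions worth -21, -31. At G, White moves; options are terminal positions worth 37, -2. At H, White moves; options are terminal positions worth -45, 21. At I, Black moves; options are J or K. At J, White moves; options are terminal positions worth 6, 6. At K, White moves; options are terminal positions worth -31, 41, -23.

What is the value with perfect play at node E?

-21

F: max(-21, -31) = -21
G: max(37, -2) = 37
H: max(-45, 21) = 21
E: min(-21, 37, 21) = -21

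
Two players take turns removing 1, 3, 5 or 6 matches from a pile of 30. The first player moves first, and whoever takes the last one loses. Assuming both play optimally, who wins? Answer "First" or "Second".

Mark each pile size as W (mover wins) or L (mover loses):
i:   0  1  2  3  4  5  6  7  8  9 10 11 12 13 14 15 16 17 18 19 20 21 22 23 24 25 26 27 28 29 30
     W  L  W  L  W  L  W  W  W  W  W  W  L  W  L  W  L  W  W  W  W  W  W  L  W  L  W  L  W  W  W
Position 30 is W, so the first player wins.

First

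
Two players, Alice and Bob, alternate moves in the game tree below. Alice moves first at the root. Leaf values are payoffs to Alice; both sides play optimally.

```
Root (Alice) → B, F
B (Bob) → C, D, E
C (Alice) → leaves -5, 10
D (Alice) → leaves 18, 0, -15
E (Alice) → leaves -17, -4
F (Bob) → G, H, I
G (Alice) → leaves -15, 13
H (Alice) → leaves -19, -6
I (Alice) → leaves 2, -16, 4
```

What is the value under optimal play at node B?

C: max(-5, 10) = 10
D: max(18, 0, -15) = 18
E: max(-17, -4) = -4
B: min(10, 18, -4) = -4

-4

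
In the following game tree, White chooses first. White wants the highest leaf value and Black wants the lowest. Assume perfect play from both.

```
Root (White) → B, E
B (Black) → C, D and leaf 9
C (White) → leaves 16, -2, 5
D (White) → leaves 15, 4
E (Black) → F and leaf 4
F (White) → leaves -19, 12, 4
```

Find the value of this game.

9

C (White): max(16, -2, 5) = 16
D (White): max(15, 4) = 15
B (Black): min(16, 15, 9) = 9
F (White): max(-19, 12, 4) = 12
E (Black): min(12, 4) = 4
Root (White): max(9, 4) = 9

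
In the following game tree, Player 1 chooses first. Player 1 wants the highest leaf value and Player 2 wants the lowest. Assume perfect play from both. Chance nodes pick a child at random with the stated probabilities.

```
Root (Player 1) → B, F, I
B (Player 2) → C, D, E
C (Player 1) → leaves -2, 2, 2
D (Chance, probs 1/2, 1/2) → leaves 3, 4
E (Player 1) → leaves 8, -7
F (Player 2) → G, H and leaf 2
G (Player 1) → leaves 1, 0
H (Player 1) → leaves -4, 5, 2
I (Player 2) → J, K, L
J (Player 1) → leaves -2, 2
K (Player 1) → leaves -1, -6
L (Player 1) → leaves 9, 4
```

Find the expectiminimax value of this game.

2

C (Player 1): max(-2, 2, 2) = 2
D (Chance): 1/2·3 + 1/2·4 = 3.5
E (Player 1): max(8, -7) = 8
B (Player 2): min(2, 3.5, 8) = 2
G (Player 1): max(1, 0) = 1
H (Player 1): max(-4, 5, 2) = 5
F (Player 2): min(1, 5, 2) = 1
J (Player 1): max(-2, 2) = 2
K (Player 1): max(-1, -6) = -1
L (Player 1): max(9, 4) = 9
I (Player 2): min(2, -1, 9) = -1
Root (Player 1): max(2, 1, -1) = 2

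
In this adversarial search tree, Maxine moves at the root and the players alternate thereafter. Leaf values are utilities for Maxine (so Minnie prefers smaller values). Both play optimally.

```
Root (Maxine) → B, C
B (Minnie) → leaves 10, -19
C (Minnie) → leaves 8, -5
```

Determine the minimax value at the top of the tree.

B (Minnie): min(10, -19) = -19
C (Minnie): min(8, -5) = -5
Root (Maxine): max(-19, -5) = -5

-5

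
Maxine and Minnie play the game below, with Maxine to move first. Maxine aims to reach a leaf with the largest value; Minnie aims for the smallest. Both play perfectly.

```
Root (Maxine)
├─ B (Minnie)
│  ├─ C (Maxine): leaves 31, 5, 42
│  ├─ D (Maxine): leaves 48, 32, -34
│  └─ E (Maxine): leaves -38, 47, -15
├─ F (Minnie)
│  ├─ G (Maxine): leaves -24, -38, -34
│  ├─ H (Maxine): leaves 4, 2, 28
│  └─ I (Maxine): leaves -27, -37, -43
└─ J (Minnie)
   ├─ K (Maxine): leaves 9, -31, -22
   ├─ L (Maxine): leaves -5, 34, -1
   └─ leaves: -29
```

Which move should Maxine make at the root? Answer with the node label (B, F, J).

C (Maxine): max(31, 5, 42) = 42
D (Maxine): max(48, 32, -34) = 48
E (Maxine): max(-38, 47, -15) = 47
B (Minnie): min(42, 48, 47) = 42
G (Maxine): max(-24, -38, -34) = -24
H (Maxine): max(4, 2, 28) = 28
I (Maxine): max(-27, -37, -43) = -27
F (Minnie): min(-24, 28, -27) = -27
K (Maxine): max(9, -31, -22) = 9
L (Maxine): max(-5, 34, -1) = 34
J (Minnie): min(9, 34, -29) = -29
Root (Maxine): max(42, -27, -29) = 42
Maxine picks the child with the highest value: B (value 42).

B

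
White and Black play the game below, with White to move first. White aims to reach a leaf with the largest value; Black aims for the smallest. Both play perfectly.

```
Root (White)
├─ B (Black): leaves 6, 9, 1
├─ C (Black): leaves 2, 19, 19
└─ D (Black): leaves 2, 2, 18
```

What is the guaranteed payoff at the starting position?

B (Black): min(6, 9, 1) = 1
C (Black): min(2, 19, 19) = 2
D (Black): min(2, 2, 18) = 2
Root (White): max(1, 2, 2) = 2

2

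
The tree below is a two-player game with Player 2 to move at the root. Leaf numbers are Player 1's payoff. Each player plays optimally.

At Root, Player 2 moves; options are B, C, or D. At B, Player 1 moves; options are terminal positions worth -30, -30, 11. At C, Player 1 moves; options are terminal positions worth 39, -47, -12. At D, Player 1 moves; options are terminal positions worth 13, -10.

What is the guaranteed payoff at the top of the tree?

11

B (Player 1): max(-30, -30, 11) = 11
C (Player 1): max(39, -47, -12) = 39
D (Player 1): max(13, -10) = 13
Root (Player 2): min(11, 39, 13) = 11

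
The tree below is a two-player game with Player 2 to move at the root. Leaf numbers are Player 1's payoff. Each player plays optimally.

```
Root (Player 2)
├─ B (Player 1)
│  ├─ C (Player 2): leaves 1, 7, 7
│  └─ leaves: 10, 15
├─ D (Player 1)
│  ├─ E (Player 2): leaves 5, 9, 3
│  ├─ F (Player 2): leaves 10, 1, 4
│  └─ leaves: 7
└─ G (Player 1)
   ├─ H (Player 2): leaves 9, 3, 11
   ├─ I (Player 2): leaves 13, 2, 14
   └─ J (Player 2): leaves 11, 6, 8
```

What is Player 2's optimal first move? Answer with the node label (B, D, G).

C (Player 2): min(1, 7, 7) = 1
B (Player 1): max(1, 10, 15) = 15
E (Player 2): min(5, 9, 3) = 3
F (Player 2): min(10, 1, 4) = 1
D (Player 1): max(3, 1, 7) = 7
H (Player 2): min(9, 3, 11) = 3
I (Player 2): min(13, 2, 14) = 2
J (Player 2): min(11, 6, 8) = 6
G (Player 1): max(3, 2, 6) = 6
Root (Player 2): min(15, 7, 6) = 6
Player 2 picks the child with the lowest value: G (value 6).

G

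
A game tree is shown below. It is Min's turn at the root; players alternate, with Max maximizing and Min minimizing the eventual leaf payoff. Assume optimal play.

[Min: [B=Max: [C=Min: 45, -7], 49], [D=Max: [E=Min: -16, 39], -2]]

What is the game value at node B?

49

C: min(45, -7) = -7
B: max(-7, 49) = 49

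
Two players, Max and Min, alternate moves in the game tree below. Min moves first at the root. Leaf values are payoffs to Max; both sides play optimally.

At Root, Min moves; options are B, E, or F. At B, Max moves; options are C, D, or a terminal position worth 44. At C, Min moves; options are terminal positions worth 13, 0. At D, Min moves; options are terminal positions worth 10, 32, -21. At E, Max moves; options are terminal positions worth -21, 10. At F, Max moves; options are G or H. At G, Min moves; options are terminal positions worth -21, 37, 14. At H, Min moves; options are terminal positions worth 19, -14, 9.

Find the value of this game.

C (Min): min(13, 0) = 0
D (Min): min(10, 32, -21) = -21
B (Max): max(0, -21, 44) = 44
E (Max): max(-21, 10) = 10
G (Min): min(-21, 37, 14) = -21
H (Min): min(19, -14, 9) = -14
F (Max): max(-21, -14) = -14
Root (Min): min(44, 10, -14) = -14

-14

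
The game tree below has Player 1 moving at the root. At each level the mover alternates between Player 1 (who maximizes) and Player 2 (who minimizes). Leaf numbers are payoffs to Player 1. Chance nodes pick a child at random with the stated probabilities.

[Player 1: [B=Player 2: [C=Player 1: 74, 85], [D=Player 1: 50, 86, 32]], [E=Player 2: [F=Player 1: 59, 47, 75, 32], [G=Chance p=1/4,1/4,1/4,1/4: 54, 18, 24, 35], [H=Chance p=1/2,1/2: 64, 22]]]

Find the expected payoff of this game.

C (Player 1): max(74, 85) = 85
D (Player 1): max(50, 86, 32) = 86
B (Player 2): min(85, 86) = 85
F (Player 1): max(59, 47, 75, 32) = 75
G (Chance): 1/4·54 + 1/4·18 + 1/4·24 + 1/4·35 = 32.75
H (Chance): 1/2·64 + 1/2·22 = 43
E (Player 2): min(75, 32.75, 43) = 32.75
Root (Player 1): max(85, 32.75) = 85

85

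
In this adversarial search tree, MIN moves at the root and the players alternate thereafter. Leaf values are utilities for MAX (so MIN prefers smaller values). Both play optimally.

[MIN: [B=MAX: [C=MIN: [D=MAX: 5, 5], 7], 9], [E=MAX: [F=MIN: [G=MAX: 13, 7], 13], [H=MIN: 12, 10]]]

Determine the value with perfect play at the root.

D (MAX): max(5, 5) = 5
C (MIN): min(5, 7) = 5
B (MAX): max(5, 9) = 9
G (MAX): max(13, 7) = 13
F (MIN): min(13, 13) = 13
H (MIN): min(12, 10) = 10
E (MAX): max(13, 10) = 13
Root (MIN): min(9, 13) = 9

9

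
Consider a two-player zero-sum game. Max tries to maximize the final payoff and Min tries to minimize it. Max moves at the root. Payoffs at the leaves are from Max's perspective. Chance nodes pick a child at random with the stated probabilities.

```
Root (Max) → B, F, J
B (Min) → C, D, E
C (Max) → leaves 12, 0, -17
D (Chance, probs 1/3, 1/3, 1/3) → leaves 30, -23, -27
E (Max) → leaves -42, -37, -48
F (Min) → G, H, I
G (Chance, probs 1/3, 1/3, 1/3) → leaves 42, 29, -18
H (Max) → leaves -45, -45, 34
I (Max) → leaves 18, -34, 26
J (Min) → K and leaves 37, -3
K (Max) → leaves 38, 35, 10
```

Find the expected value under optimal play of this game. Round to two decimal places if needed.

17.67

C (Max): max(12, 0, -17) = 12
D (Chance): 1/3·30 + 1/3·-23 + 1/3·-27 = -6.67
E (Max): max(-42, -37, -48) = -37
B (Min): min(12, -6.67, -37) = -37
G (Chance): 1/3·42 + 1/3·29 + 1/3·-18 = 17.67
H (Max): max(-45, -45, 34) = 34
I (Max): max(18, -34, 26) = 26
F (Min): min(17.67, 34, 26) = 17.67
K (Max): max(38, 35, 10) = 38
J (Min): min(38, 37, -3) = -3
Root (Max): max(-37, 17.67, -3) = 17.67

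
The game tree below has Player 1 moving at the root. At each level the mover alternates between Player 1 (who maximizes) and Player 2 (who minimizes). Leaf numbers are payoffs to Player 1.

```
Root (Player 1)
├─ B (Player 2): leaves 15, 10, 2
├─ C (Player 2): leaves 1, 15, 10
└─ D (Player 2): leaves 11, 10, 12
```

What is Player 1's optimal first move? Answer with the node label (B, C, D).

D

B (Player 2): min(15, 10, 2) = 2
C (Player 2): min(1, 15, 10) = 1
D (Player 2): min(11, 10, 12) = 10
Root (Player 1): max(2, 1, 10) = 10
Player 1 picks the child with the highest value: D (value 10).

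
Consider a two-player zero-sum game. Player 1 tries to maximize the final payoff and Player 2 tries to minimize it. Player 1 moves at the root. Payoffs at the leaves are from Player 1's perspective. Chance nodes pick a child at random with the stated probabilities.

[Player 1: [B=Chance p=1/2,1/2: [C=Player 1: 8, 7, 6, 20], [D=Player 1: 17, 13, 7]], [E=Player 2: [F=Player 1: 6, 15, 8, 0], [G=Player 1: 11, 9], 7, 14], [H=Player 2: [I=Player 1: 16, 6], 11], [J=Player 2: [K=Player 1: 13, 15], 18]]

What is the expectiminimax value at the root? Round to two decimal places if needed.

C (Player 1): max(8, 7, 6, 20) = 20
D (Player 1): max(17, 13, 7) = 17
B (Chance): 1/2·20 + 1/2·17 = 18.5
F (Player 1): max(6, 15, 8, 0) = 15
G (Player 1): max(11, 9) = 11
E (Player 2): min(15, 11, 7, 14) = 7
I (Player 1): max(16, 6) = 16
H (Player 2): min(16, 11) = 11
K (Player 1): max(13, 15) = 15
J (Player 2): min(15, 18) = 15
Root (Player 1): max(18.5, 7, 11, 15) = 18.5

18.5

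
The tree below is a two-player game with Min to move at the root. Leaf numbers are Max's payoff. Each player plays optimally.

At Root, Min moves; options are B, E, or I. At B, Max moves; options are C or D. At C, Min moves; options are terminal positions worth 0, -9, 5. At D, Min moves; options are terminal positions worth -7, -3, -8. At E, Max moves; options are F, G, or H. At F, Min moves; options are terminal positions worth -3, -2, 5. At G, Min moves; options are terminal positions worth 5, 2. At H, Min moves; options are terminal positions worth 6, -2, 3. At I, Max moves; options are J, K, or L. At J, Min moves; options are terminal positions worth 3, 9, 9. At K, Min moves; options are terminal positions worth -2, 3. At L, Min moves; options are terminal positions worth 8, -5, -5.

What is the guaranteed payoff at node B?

-8

C: min(0, -9, 5) = -9
D: min(-7, -3, -8) = -8
B: max(-9, -8) = -8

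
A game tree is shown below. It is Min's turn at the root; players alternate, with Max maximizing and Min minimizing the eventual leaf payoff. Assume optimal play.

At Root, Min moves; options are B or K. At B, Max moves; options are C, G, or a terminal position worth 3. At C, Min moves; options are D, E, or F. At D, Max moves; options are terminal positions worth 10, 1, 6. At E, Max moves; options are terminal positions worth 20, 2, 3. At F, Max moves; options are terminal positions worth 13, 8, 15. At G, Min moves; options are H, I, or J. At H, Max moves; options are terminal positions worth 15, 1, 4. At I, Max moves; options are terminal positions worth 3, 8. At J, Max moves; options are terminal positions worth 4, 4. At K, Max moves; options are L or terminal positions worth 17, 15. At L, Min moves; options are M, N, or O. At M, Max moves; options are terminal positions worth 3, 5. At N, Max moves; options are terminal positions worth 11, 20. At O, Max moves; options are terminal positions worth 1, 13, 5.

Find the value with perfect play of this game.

10

D (Max): max(10, 1, 6) = 10
E (Max): max(20, 2, 3) = 20
F (Max): max(13, 8, 15) = 15
C (Min): min(10, 20, 15) = 10
H (Max): max(15, 1, 4) = 15
I (Max): max(3, 8) = 8
J (Max): max(4, 4) = 4
G (Min): min(15, 8, 4) = 4
B (Max): max(10, 4, 3) = 10
M (Max): max(3, 5) = 5
N (Max): max(11, 20) = 20
O (Max): max(1, 13, 5) = 13
L (Min): min(5, 20, 13) = 5
K (Max): max(5, 17, 15) = 17
Root (Min): min(10, 17) = 10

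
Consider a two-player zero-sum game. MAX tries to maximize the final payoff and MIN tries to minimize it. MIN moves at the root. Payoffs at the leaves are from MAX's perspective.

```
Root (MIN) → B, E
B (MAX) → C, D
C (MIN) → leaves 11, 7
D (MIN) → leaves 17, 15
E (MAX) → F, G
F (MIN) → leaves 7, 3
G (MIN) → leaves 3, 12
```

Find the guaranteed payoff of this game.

3

C (MIN): min(11, 7) = 7
D (MIN): min(17, 15) = 15
B (MAX): max(7, 15) = 15
F (MIN): min(7, 3) = 3
G (MIN): min(3, 12) = 3
E (MAX): max(3, 3) = 3
Root (MIN): min(15, 3) = 3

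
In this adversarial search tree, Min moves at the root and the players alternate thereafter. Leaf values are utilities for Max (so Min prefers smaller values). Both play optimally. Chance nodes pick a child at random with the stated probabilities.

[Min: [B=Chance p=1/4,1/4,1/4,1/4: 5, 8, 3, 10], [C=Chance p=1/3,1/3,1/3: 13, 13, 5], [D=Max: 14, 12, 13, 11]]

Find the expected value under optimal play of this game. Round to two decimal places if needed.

6.5

B (Chance): 1/4·5 + 1/4·8 + 1/4·3 + 1/4·10 = 6.5
C (Chance): 1/3·13 + 1/3·13 + 1/3·5 = 10.33
D (Max): max(14, 12, 13, 11) = 14
Root (Min): min(6.5, 10.33, 14) = 6.5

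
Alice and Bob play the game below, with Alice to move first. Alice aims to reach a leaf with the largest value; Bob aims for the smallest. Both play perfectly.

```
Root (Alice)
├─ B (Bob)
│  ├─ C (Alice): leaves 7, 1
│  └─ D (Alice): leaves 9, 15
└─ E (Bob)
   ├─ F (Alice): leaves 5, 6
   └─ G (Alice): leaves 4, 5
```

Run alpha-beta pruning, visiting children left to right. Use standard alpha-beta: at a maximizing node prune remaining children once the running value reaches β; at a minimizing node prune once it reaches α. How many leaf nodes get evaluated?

C [α=-∞,β=+∞]: v=7
D [α=-∞,β=7]: v=9 after child 1 ≥ β → β-cutoff, skip 1
B [α=-∞,β=+∞]: v=7
F [α=7,β=+∞]: v=6
E [α=7,β=+∞]: v=6 after child 1 ≤ α → α-cutoff, skip 1
Root [α=-∞,β=+∞]: v=7
Leaves evaluated: 5 of 8.

5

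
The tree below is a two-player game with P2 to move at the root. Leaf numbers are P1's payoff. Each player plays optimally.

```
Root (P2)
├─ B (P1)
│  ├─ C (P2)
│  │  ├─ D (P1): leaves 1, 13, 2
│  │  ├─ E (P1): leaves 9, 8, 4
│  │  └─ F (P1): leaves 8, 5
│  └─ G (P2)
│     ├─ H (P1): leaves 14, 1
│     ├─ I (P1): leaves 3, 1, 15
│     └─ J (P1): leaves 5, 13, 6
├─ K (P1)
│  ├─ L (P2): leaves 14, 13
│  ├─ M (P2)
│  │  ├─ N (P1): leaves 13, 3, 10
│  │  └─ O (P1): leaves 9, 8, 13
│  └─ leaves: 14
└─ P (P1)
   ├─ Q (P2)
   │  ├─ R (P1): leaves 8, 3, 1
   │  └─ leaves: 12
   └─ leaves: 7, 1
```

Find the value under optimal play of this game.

8

D (P1): max(1, 13, 2) = 13
E (P1): max(9, 8, 4) = 9
F (P1): max(8, 5) = 8
C (P2): min(13, 9, 8) = 8
H (P1): max(14, 1) = 14
I (P1): max(3, 1, 15) = 15
J (P1): max(5, 13, 6) = 13
G (P2): min(14, 15, 13) = 13
B (P1): max(8, 13) = 13
L (P2): min(14, 13) = 13
N (P1): max(13, 3, 10) = 13
O (P1): max(9, 8, 13) = 13
M (P2): min(13, 13) = 13
K (P1): max(13, 13, 14) = 14
R (P1): max(8, 3, 1) = 8
Q (P2): min(8, 12) = 8
P (P1): max(8, 7, 1) = 8
Root (P2): min(13, 14, 8) = 8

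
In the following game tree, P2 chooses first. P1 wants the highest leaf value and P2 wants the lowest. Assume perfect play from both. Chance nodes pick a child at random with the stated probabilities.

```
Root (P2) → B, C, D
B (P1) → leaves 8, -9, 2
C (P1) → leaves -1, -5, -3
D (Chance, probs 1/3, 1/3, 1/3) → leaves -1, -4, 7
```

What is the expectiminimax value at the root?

-1

B (P1): max(8, -9, 2) = 8
C (P1): max(-1, -5, -3) = -1
D (Chance): 1/3·-1 + 1/3·-4 + 1/3·7 = 0.67
Root (P2): min(8, -1, 0.67) = -1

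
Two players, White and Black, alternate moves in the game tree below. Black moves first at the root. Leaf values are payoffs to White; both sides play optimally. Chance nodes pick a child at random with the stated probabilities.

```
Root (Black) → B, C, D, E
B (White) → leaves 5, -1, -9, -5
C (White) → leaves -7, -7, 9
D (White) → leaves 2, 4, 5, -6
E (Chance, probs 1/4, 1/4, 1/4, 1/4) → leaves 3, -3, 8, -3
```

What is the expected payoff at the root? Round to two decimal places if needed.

B (White): max(5, -1, -9, -5) = 5
C (White): max(-7, -7, 9) = 9
D (White): max(2, 4, 5, -6) = 5
E (Chance): 1/4·3 + 1/4·-3 + 1/4·8 + 1/4·-3 = 1.25
Root (Black): min(5, 9, 5, 1.25) = 1.25

1.25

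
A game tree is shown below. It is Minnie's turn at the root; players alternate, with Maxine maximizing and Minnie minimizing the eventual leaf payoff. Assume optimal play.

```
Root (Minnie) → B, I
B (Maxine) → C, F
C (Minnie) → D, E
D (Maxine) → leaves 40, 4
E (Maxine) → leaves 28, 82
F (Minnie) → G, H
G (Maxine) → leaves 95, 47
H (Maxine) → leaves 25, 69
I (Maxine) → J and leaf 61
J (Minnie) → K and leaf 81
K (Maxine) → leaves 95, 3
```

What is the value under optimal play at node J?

K: max(95, 3) = 95
J: min(95, 81) = 81

81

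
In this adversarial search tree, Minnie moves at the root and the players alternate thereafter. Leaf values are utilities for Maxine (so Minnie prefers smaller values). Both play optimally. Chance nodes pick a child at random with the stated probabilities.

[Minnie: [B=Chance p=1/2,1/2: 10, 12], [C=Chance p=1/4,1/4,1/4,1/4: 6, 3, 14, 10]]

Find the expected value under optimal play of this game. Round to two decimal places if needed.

B (Chance): 1/2·10 + 1/2·12 = 11
C (Chance): 1/4·6 + 1/4·3 + 1/4·14 + 1/4·10 = 8.25
Root (Minnie): min(11, 8.25) = 8.25

8.25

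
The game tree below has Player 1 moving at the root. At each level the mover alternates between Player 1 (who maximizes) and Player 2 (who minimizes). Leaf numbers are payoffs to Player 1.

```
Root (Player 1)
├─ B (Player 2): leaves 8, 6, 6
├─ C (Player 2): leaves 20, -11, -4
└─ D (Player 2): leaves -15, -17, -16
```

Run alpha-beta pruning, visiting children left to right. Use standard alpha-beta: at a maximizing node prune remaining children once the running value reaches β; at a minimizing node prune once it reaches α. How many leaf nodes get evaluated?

B [α=-∞,β=+∞]: v=6
C [α=6,β=+∞]: v=-11 after child 2 ≤ α → α-cutoff, skip 1
D [α=6,β=+∞]: v=-15 after child 1 ≤ α → α-cutoff, skip 2
Root [α=-∞,β=+∞]: v=6
Leaves evaluated: 6 of 9.

6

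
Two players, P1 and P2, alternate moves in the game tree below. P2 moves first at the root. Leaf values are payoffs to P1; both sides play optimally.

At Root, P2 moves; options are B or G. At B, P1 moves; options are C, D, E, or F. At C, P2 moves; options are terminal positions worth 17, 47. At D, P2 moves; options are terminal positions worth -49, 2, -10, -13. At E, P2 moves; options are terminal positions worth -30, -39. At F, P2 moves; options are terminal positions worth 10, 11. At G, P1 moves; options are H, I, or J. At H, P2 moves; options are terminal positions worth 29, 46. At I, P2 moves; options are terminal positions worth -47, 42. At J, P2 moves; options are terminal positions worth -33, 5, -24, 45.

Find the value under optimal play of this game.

17

C (P2): min(17, 47) = 17
D (P2): min(-49, 2, -10, -13) = -49
E (P2): min(-30, -39) = -39
F (P2): min(10, 11) = 10
B (P1): max(17, -49, -39, 10) = 17
H (P2): min(29, 46) = 29
I (P2): min(-47, 42) = -47
J (P2): min(-33, 5, -24, 45) = -33
G (P1): max(29, -47, -33) = 29
Root (P2): min(17, 29) = 17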